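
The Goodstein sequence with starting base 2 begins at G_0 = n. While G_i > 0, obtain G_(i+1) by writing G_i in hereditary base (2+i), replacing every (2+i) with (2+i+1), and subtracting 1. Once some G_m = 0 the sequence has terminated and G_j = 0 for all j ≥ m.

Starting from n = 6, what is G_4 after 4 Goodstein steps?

6 —HB2→ 2^2 + 2 —bump→ 3^3 + 3 = 30 —(−1)→ 29
29 —HB3→ 3^3 + 2 —bump→ 4^4 + 2 = 258 —(−1)→ 257
257 —HB4→ 4^4 + 1 —bump→ 5^5 + 1 = 3126 —(−1)→ 3125
3125 —HB5→ 5^5 —bump→ 6^6 = 46656 —(−1)→ 46655

46655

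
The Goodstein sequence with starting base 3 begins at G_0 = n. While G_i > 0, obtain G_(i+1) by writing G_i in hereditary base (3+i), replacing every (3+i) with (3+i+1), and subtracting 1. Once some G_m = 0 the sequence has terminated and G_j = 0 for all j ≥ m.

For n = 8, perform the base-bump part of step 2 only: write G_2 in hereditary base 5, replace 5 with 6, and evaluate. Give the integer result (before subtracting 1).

[0] 8 ≡ 2·3 + 2 (base 3). Lift 4: 10. −1: 9.
[1] 9 ≡ 2·4 + 1 (base 4). Lift 5: 11. −1: 10.
[2] 10 ≡ 2·5 (base 5). Lift 6: 12. −1: 11.

12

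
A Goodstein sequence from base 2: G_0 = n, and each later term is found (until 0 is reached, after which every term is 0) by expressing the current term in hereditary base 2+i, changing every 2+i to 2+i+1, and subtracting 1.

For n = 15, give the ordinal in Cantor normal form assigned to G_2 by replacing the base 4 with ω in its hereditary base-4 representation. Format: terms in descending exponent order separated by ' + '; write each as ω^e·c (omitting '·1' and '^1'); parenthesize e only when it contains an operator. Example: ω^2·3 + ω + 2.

ω^(ω + 1) + ω^ω + 3

base 2: 15 = 2^(2 + 1) + 2^2 + 2 + 1; at 3: 3^(3 + 1) + 3^3 + 3 + 1 = 112; next = 111
base 3: 111 = 3^(3 + 1) + 3^3 + 3; at 4: 4^(4 + 1) + 4^4 + 4 = 1284; next = 1283
base 4: 1283 = 4^(4 + 1) + 4^4 + 3; at 5: 5^(5 + 1) + 5^5 + 3 = 18753; next = 18752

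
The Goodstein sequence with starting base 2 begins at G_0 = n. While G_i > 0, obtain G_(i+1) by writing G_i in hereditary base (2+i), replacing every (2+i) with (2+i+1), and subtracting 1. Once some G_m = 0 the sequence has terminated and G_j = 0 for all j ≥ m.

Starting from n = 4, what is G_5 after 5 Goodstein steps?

109

(0) 4|_2 = 2^2 ↦ 3^3|_3 = 27 ⇒ 26
(1) 26|_3 = 2·3^2 + 2·3 + 2 ↦ 2·4^2 + 2·4 + 2|_4 = 42 ⇒ 41
(2) 41|_4 = 2·4^2 + 2·4 + 1 ↦ 2·5^2 + 2·5 + 1|_5 = 61 ⇒ 60
(3) 60|_5 = 2·5^2 + 2·5 ↦ 2·6^2 + 2·6|_6 = 84 ⇒ 83
(4) 83|_6 = 2·6^2 + 6 + 5 ↦ 2·7^2 + 7 + 5|_7 = 110 ⇒ 109
(5) 109|_7 = 2·7^2 + 7 + 4 ↦ 2·8^2 + 8 + 4|_8 = 140 ⇒ 139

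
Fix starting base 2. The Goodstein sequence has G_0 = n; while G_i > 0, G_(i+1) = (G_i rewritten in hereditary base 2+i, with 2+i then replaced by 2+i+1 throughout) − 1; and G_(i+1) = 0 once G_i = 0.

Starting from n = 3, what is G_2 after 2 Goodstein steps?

3

G_0=3  [base 2] 2 + 1  →[2↦3]→  3 + 1 = 4  −1 ⇒ G_1=3
G_1=3  [base 3] 3  →[3↦4]→  4 = 4  −1 ⇒ G_2=3
G_2=3  [base 4] 3  →[4↦5]→  3 = 3  −1 ⇒ G_3=2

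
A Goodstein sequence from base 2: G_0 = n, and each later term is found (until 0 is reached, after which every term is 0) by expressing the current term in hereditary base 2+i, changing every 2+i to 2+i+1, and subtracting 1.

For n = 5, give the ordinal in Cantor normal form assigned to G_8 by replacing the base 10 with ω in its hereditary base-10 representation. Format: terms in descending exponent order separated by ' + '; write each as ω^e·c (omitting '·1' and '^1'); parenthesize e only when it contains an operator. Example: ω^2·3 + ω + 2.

G_0=5  [base 2] 2^2 + 1  →[2↦3]→  3^3 + 1 = 28  −1 ⇒ G_1=27
G_1=27  [base 3] 3^3  →[3↦4]→  4^4 = 256  −1 ⇒ G_2=255
G_2=255  [base 4] 3·4^3 + 3·4^2 + 3·4 + 3  →[4↦5]→  3·5^3 + 3·5^2 + 3·5 + 3 = 468  −1 ⇒ G_3=467
G_3=467  [base 5] 3·5^3 + 3·5^2 + 3·5 + 2  →[5↦6]→  3·6^3 + 3·6^2 + 3·6 + 2 = 776  −1 ⇒ G_4=775
G_4=775  [base 6] 3·6^3 + 3·6^2 + 3·6 + 1  →[6↦7]→  3·7^3 + 3·7^2 + 3·7 + 1 = 1198  −1 ⇒ G_5=1197
G_5=1197  [base 7] 3·7^3 + 3·7^2 + 3·7  →[7↦8]→  3·8^3 + 3·8^2 + 3·8 = 1752  −1 ⇒ G_6=1751
G_6=1751  [base 8] 3·8^3 + 3·8^2 + 2·8 + 7  →[8↦9]→  3·9^3 + 3·9^2 + 2·9 + 7 = 2455  −1 ⇒ G_7=2454
G_7=2454  [base 9] 3·9^3 + 3·9^2 + 2·9 + 6  →[9↦10]→  3·10^3 + 3·10^2 + 2·10 + 6 = 3326  −1 ⇒ G_8=3325

ω^3·3 + ω^2·3 + ω·2 + 5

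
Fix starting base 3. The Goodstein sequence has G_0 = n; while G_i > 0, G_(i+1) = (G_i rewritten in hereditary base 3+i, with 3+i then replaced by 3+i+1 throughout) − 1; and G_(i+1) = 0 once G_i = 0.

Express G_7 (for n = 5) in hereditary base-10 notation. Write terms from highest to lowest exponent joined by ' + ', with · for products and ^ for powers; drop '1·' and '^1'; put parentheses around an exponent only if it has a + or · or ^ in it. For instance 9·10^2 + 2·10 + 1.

1

G_0 = 5. HB_3(5) = 3 + 2. Bump = 6. G_1 = 5.
G_1 = 5. HB_4(5) = 4 + 1. Bump = 6. G_2 = 5.
G_2 = 5. HB_5(5) = 5. Bump = 6. G_3 = 5.
G_3 = 5. HB_6(5) = 5. Bump = 5. G_4 = 4.
G_4 = 4. HB_7(4) = 4. Bump = 4. G_5 = 3.
G_5 = 3. HB_8(3) = 3. Bump = 3. G_6 = 2.
G_6 = 2. HB_9(2) = 2. Bump = 2. G_7 = 1.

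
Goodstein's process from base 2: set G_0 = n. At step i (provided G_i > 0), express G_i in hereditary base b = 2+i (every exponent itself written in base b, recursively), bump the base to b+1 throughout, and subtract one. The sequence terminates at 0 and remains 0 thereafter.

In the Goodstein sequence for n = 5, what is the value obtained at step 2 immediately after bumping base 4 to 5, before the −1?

468

i=0: 5 = 2^2 + 1 (b=2); 2→3: 3^3 + 1 = 28; 28−1 = 27
i=1: 27 = 3^3 (b=3); 3→4: 4^4 = 256; 256−1 = 255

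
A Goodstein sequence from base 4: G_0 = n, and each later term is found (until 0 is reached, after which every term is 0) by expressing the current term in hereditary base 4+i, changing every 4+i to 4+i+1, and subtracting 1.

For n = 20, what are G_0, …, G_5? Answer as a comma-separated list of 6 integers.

20, 29, 39, 51, 65, 81

step 0: 20 = 4^2 + 4; sub 5 for 4: 5^2 + 5; = 30; G_1 = 30−1 = 29
step 1: 29 = 5^2 + 4; sub 6 for 5: 6^2 + 4; = 40; G_2 = 40−1 = 39
step 2: 39 = 6^2 + 3; sub 7 for 6: 7^2 + 3; = 52; G_3 = 52−1 = 51
step 3: 51 = 7^2 + 2; sub 8 for 7: 8^2 + 2; = 66; G_4 = 66−1 = 65
step 4: 65 = 8^2 + 1; sub 9 for 8: 9^2 + 1; = 82; G_5 = 82−1 = 81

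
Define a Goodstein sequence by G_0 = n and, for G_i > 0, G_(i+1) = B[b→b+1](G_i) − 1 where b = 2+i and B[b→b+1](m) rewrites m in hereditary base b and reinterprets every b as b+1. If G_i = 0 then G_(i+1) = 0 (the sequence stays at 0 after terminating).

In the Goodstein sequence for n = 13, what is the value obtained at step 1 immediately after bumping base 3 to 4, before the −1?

(0) 13|_2 = 2^(2 + 1) + 2^2 + 1 ↦ 3^(3 + 1) + 3^3 + 1|_3 = 109 ⇒ 108
(1) 108|_3 = 3^(3 + 1) + 3^3 ↦ 4^(4 + 1) + 4^4|_4 = 1280 ⇒ 1279

1280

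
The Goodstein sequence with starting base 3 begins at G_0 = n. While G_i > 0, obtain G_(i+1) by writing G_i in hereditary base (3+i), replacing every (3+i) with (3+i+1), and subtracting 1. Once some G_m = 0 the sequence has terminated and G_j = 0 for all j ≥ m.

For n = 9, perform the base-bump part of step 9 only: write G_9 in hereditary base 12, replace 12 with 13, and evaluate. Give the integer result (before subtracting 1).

(0) 9|_3 = 3^2 ↦ 4^2|_4 = 16 ⇒ 15
(1) 15|_4 = 3·4 + 3 ↦ 3·5 + 3|_5 = 18 ⇒ 17
(2) 17|_5 = 3·5 + 2 ↦ 3·6 + 2|_6 = 20 ⇒ 19
(3) 19|_6 = 3·6 + 1 ↦ 3·7 + 1|_7 = 22 ⇒ 21
(4) 21|_7 = 3·7 ↦ 3·8|_8 = 24 ⇒ 23
(5) 23|_8 = 2·8 + 7 ↦ 2·9 + 7|_9 = 25 ⇒ 24
(6) 24|_9 = 2·9 + 6 ↦ 2·10 + 6|_10 = 26 ⇒ 25
(7) 25|_10 = 2·10 + 5 ↦ 2·11 + 5|_11 = 27 ⇒ 26
(8) 26|_11 = 2·11 + 4 ↦ 2·12 + 4|_12 = 28 ⇒ 27

29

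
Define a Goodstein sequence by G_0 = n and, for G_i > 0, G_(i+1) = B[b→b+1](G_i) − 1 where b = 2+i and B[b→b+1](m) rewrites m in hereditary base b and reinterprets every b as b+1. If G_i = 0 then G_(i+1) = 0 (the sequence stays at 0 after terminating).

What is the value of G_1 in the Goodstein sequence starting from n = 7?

30

G_0 = 7. HB_2(7) = 2^2 + 2 + 1. Bump = 31. G_1 = 30.
G_1 = 30. HB_3(30) = 3^3 + 3. Bump = 260. G_2 = 259.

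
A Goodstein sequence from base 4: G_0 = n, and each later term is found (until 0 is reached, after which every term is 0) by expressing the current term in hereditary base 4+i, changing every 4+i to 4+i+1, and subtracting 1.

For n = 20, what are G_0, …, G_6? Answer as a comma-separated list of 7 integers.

20, 29, 39, 51, 65, 81, 99

base 4: 20 = 4^2 + 4; at 5: 5^2 + 5 = 30; next = 29
base 5: 29 = 5^2 + 4; at 6: 6^2 + 4 = 40; next = 39
base 6: 39 = 6^2 + 3; at 7: 7^2 + 3 = 52; next = 51
base 7: 51 = 7^2 + 2; at 8: 8^2 + 2 = 66; next = 65
base 8: 65 = 8^2 + 1; at 9: 9^2 + 1 = 82; next = 81
base 9: 81 = 9^2; at 10: 10^2 = 100; next = 99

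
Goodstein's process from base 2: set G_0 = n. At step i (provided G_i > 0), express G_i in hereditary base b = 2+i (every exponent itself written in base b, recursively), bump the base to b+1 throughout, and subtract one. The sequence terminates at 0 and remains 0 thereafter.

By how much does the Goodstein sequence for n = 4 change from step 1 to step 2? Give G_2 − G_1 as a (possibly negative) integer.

[0] 4 ≡ 2^2 (base 2). Lift 3: 27. −1: 26.
[1] 26 ≡ 2·3^2 + 2·3 + 2 (base 3). Lift 4: 42. −1: 41.

15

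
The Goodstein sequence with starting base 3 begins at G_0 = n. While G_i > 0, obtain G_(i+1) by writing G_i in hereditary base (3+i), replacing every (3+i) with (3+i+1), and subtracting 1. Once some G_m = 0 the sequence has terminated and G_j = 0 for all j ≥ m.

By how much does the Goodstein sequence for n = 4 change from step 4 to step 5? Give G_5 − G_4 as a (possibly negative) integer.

i=0: 4 = 3 + 1 (b=3); 3→4: 4 + 1 = 5; 5−1 = 4
i=1: 4 = 4 (b=4); 4→5: 5 = 5; 5−1 = 4
i=2: 4 = 4 (b=5); 5→6: 4 = 4; 4−1 = 3
i=3: 3 = 3 (b=6); 6→7: 3 = 3; 3−1 = 2
i=4: 2 = 2 (b=7); 7→8: 2 = 2; 2−1 = 1

-1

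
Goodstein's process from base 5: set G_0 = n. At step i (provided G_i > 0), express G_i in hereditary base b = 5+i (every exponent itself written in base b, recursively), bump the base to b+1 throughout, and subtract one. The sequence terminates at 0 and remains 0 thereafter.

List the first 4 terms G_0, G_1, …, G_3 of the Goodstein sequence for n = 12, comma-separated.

12, 13, 14, 15

G_0=12  [base 5] 2·5 + 2  →[5↦6]→  2·6 + 2 = 14  −1 ⇒ G_1=13
G_1=13  [base 6] 2·6 + 1  →[6↦7]→  2·7 + 1 = 15  −1 ⇒ G_2=14
G_2=14  [base 7] 2·7  →[7↦8]→  2·8 = 16  −1 ⇒ G_3=15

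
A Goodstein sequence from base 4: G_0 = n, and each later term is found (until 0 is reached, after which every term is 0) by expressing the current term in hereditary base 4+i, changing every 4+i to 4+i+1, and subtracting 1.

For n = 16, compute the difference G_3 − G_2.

G_0=16  [base 4] 4^2  →[4↦5]→  5^2 = 25  −1 ⇒ G_1=24
G_1=24  [base 5] 4·5 + 4  →[5↦6]→  4·6 + 4 = 28  −1 ⇒ G_2=27
G_2=27  [base 6] 4·6 + 3  →[6↦7]→  4·7 + 3 = 31  −1 ⇒ G_3=30

3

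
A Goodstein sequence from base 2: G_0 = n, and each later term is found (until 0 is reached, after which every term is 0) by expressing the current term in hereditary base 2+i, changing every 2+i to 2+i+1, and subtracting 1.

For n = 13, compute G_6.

134219479

13 —HB2→ 2^(2 + 1) + 2^2 + 1 —bump→ 3^(3 + 1) + 3^3 + 1 = 109 —(−1)→ 108
108 —HB3→ 3^(3 + 1) + 3^3 —bump→ 4^(4 + 1) + 4^4 = 1280 —(−1)→ 1279
1279 —HB4→ 4^(4 + 1) + 3·4^3 + 3·4^2 + 3·4 + 3 —bump→ 5^(5 + 1) + 3·5^3 + 3·5^2 + 3·5 + 3 = 16093 —(−1)→ 16092
16092 —HB5→ 5^(5 + 1) + 3·5^3 + 3·5^2 + 3·5 + 2 —bump→ 6^(6 + 1) + 3·6^3 + 3·6^2 + 3·6 + 2 = 280712 —(−1)→ 280711
280711 —HB6→ 6^(6 + 1) + 3·6^3 + 3·6^2 + 3·6 + 1 —bump→ 7^(7 + 1) + 3·7^3 + 3·7^2 + 3·7 + 1 = 5765999 —(−1)→ 5765998
5765998 —HB7→ 7^(7 + 1) + 3·7^3 + 3·7^2 + 3·7 —bump→ 8^(8 + 1) + 3·8^3 + 3·8^2 + 3·8 = 134219480 —(−1)→ 134219479
134219479 —HB8→ 8^(8 + 1) + 3·8^3 + 3·8^2 + 2·8 + 7 —bump→ 9^(9 + 1) + 3·9^3 + 3·9^2 + 2·9 + 7 = 3486786856 —(−1)→ 3486786855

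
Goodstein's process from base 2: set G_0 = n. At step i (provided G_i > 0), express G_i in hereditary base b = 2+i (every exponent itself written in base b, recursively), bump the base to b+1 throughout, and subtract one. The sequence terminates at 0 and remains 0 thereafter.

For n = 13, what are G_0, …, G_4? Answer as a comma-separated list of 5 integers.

13, 108, 1279, 16092, 280711

13 —HB2→ 2^(2 + 1) + 2^2 + 1 —bump→ 3^(3 + 1) + 3^3 + 1 = 109 —(−1)→ 108
108 —HB3→ 3^(3 + 1) + 3^3 —bump→ 4^(4 + 1) + 4^4 = 1280 —(−1)→ 1279
1279 —HB4→ 4^(4 + 1) + 3·4^3 + 3·4^2 + 3·4 + 3 —bump→ 5^(5 + 1) + 3·5^3 + 3·5^2 + 3·5 + 3 = 16093 —(−1)→ 16092
16092 —HB5→ 5^(5 + 1) + 3·5^3 + 3·5^2 + 3·5 + 2 —bump→ 6^(6 + 1) + 3·6^3 + 3·6^2 + 3·6 + 2 = 280712 —(−1)→ 280711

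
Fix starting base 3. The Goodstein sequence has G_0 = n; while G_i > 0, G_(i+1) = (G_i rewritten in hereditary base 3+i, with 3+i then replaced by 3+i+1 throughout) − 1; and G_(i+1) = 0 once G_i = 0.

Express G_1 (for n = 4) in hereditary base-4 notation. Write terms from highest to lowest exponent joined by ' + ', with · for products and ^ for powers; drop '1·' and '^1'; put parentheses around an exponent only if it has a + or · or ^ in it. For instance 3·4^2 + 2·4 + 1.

base 3: 4 = 3 + 1; at 4: 4 + 1 = 5; next = 4
base 4: 4 = 4; at 5: 5 = 5; next = 4

4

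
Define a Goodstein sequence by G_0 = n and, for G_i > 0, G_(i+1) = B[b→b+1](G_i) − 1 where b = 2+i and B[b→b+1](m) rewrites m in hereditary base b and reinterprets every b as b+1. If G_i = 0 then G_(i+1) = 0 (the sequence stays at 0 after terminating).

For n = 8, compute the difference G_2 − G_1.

473

i=0: 8 = 2^(2 + 1) (b=2); 2→3: 3^(3 + 1) = 81; 81−1 = 80
i=1: 80 = 2·3^3 + 2·3^2 + 2·3 + 2 (b=3); 3→4: 2·4^4 + 2·4^2 + 2·4 + 2 = 554; 554−1 = 553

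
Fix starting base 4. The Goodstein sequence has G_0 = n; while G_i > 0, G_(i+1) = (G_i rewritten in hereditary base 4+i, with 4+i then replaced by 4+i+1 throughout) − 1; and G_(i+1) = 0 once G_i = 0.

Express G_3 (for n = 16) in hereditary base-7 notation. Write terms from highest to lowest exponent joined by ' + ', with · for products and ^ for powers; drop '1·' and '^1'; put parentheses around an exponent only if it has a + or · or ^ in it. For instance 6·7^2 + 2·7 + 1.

4·7 + 2

G_0 = 16. HB_4(16) = 4^2. Bump = 25. G_1 = 24.
G_1 = 24. HB_5(24) = 4·5 + 4. Bump = 28. G_2 = 27.
G_2 = 27. HB_6(27) = 4·6 + 3. Bump = 31. G_3 = 30.
G_3 = 30. HB_7(30) = 4·7 + 2. Bump = 34. G_4 = 33.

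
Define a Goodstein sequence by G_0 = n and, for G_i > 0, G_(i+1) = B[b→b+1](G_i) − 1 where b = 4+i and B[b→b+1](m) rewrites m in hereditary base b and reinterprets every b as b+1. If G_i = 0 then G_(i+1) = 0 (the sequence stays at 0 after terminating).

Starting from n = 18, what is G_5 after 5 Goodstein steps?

58

step 0: 18 = 4^2 + 2; sub 5 for 4: 5^2 + 2; = 27; G_1 = 27−1 = 26
step 1: 26 = 5^2 + 1; sub 6 for 5: 6^2 + 1; = 37; G_2 = 37−1 = 36
step 2: 36 = 6^2; sub 7 for 6: 7^2; = 49; G_3 = 49−1 = 48
step 3: 48 = 6·7 + 6; sub 8 for 7: 6·8 + 6; = 54; G_4 = 54−1 = 53
step 4: 53 = 6·8 + 5; sub 9 for 8: 6·9 + 5; = 59; G_5 = 59−1 = 58
step 5: 58 = 6·9 + 4; sub 10 for 9: 6·10 + 4; = 64; G_6 = 64−1 = 63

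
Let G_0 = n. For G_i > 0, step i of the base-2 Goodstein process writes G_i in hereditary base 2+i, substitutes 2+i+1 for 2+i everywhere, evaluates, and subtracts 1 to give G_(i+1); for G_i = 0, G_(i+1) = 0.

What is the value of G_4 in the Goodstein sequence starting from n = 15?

i=0: 15 = 2^(2 + 1) + 2^2 + 2 + 1 (b=2); 2→3: 3^(3 + 1) + 3^3 + 3 + 1 = 112; 112−1 = 111
i=1: 111 = 3^(3 + 1) + 3^3 + 3 (b=3); 3→4: 4^(4 + 1) + 4^4 + 4 = 1284; 1284−1 = 1283
i=2: 1283 = 4^(4 + 1) + 4^4 + 3 (b=4); 4→5: 5^(5 + 1) + 5^5 + 3 = 18753; 18753−1 = 18752
i=3: 18752 = 5^(5 + 1) + 5^5 + 2 (b=5); 5→6: 6^(6 + 1) + 6^6 + 2 = 326594; 326594−1 = 326593

326593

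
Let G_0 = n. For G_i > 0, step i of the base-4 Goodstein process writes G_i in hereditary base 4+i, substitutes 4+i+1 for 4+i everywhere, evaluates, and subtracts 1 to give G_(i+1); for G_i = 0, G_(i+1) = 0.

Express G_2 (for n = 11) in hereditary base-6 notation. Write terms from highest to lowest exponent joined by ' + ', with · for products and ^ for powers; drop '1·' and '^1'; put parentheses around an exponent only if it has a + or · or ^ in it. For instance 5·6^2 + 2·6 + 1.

base 4: 11 = 2·4 + 3; at 5: 2·5 + 3 = 13; next = 12
base 5: 12 = 2·5 + 2; at 6: 2·6 + 2 = 14; next = 13
base 6: 13 = 2·6 + 1; at 7: 2·7 + 1 = 15; next = 14

2·6 + 1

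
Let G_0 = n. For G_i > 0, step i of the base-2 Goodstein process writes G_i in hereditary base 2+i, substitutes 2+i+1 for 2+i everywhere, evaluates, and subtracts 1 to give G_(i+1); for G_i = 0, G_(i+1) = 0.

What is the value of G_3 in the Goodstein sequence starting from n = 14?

(0) 14|_2 = 2^(2 + 1) + 2^2 + 2 ↦ 3^(3 + 1) + 3^3 + 3|_3 = 111 ⇒ 110
(1) 110|_3 = 3^(3 + 1) + 3^3 + 2 ↦ 4^(4 + 1) + 4^4 + 2|_4 = 1282 ⇒ 1281
(2) 1281|_4 = 4^(4 + 1) + 4^4 + 1 ↦ 5^(5 + 1) + 5^5 + 1|_5 = 18751 ⇒ 18750
(3) 18750|_5 = 5^(5 + 1) + 5^5 ↦ 6^(6 + 1) + 6^6|_6 = 326592 ⇒ 326591

18750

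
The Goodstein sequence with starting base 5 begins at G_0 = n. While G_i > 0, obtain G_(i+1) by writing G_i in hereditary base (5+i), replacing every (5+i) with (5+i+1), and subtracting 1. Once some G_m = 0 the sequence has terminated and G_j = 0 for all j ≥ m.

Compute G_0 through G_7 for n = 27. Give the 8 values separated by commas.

i=0: 27 = 5^2 + 2 (b=5); 5→6: 6^2 + 2 = 38; 38−1 = 37
i=1: 37 = 6^2 + 1 (b=6); 6→7: 7^2 + 1 = 50; 50−1 = 49
i=2: 49 = 7^2 (b=7); 7→8: 8^2 = 64; 64−1 = 63
i=3: 63 = 7·8 + 7 (b=8); 8→9: 7·9 + 7 = 70; 70−1 = 69
i=4: 69 = 7·9 + 6 (b=9); 9→10: 7·10 + 6 = 76; 76−1 = 75
i=5: 75 = 7·10 + 5 (b=10); 10→11: 7·11 + 5 = 82; 82−1 = 81
i=6: 81 = 7·11 + 4 (b=11); 11→12: 7·12 + 4 = 88; 88−1 = 87

27, 37, 49, 63, 69, 75, 81, 87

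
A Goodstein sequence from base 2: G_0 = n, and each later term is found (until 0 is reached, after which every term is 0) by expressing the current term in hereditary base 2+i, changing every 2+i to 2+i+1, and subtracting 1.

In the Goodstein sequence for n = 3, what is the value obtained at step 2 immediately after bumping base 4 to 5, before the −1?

base 2: 3 = 2 + 1; at 3: 3 + 1 = 4; next = 3
base 3: 3 = 3; at 4: 4 = 4; next = 3
base 4: 3 = 3; at 5: 3 = 3; next = 2

3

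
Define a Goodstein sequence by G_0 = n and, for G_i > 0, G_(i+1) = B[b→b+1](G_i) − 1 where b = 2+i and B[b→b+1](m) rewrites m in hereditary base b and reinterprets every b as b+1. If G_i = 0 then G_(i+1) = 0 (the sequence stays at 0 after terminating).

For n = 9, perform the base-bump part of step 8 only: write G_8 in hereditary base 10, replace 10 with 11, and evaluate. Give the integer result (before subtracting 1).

855935016216

9 —HB2→ 2^(2 + 1) + 1 —bump→ 3^(3 + 1) + 1 = 82 —(−1)→ 81
81 —HB3→ 3^(3 + 1) —bump→ 4^(4 + 1) = 1024 —(−1)→ 1023
1023 —HB4→ 3·4^4 + 3·4^3 + 3·4^2 + 3·4 + 3 —bump→ 3·5^5 + 3·5^3 + 3·5^2 + 3·5 + 3 = 9843 —(−1)→ 9842
9842 —HB5→ 3·5^5 + 3·5^3 + 3·5^2 + 3·5 + 2 —bump→ 3·6^6 + 3·6^3 + 3·6^2 + 3·6 + 2 = 140744 —(−1)→ 140743
140743 —HB6→ 3·6^6 + 3·6^3 + 3·6^2 + 3·6 + 1 —bump→ 3·7^7 + 3·7^3 + 3·7^2 + 3·7 + 1 = 2471827 —(−1)→ 2471826
2471826 —HB7→ 3·7^7 + 3·7^3 + 3·7^2 + 3·7 —bump→ 3·8^8 + 3·8^3 + 3·8^2 + 3·8 = 50333400 —(−1)→ 50333399
50333399 —HB8→ 3·8^8 + 3·8^3 + 3·8^2 + 2·8 + 7 —bump→ 3·9^9 + 3·9^3 + 3·9^2 + 2·9 + 7 = 1162263922 —(−1)→ 1162263921
1162263921 —HB9→ 3·9^9 + 3·9^3 + 3·9^2 + 2·9 + 6 —bump→ 3·10^10 + 3·10^3 + 3·10^2 + 2·10 + 6 = 30000003326 —(−1)→ 30000003325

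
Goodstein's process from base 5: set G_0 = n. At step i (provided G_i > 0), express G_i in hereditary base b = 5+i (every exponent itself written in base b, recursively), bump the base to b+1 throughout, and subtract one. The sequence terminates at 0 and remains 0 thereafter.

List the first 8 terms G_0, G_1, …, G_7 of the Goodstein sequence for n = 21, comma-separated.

21, 24, 27, 29, 31, 33, 35, 37

G_0 = 21. HB_5(21) = 4·5 + 1. Bump = 25. G_1 = 24.
G_1 = 24. HB_6(24) = 4·6. Bump = 28. G_2 = 27.
G_2 = 27. HB_7(27) = 3·7 + 6. Bump = 30. G_3 = 29.
G_3 = 29. HB_8(29) = 3·8 + 5. Bump = 32. G_4 = 31.
G_4 = 31. HB_9(31) = 3·9 + 4. Bump = 34. G_5 = 33.
G_5 = 33. HB_10(33) = 3·10 + 3. Bump = 36. G_6 = 35.
G_6 = 35. HB_11(35) = 3·11 + 2. Bump = 38. G_7 = 37.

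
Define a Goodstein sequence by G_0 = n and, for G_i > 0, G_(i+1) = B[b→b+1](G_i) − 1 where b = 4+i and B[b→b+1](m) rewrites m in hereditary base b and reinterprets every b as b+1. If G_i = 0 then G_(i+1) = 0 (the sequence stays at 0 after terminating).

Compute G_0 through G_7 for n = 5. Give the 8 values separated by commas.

base 4: 5 = 4 + 1; at 5: 5 + 1 = 6; next = 5
base 5: 5 = 5; at 6: 6 = 6; next = 5
base 6: 5 = 5; at 7: 5 = 5; next = 4
base 7: 4 = 4; at 8: 4 = 4; next = 3
base 8: 3 = 3; at 9: 3 = 3; next = 2
base 9: 2 = 2; at 10: 2 = 2; next = 1
base 10: 1 = 1; at 11: 1 = 1; next = 0

5, 5, 5, 4, 3, 2, 1, 0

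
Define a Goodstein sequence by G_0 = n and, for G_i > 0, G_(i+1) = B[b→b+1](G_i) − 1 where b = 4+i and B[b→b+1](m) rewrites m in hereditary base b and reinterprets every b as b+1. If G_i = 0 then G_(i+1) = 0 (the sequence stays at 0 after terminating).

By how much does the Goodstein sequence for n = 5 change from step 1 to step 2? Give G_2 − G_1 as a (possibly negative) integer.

G_0=5  [base 4] 4 + 1  →[4↦5]→  5 + 1 = 6  −1 ⇒ G_1=5
G_1=5  [base 5] 5  →[5↦6]→  6 = 6  −1 ⇒ G_2=5

0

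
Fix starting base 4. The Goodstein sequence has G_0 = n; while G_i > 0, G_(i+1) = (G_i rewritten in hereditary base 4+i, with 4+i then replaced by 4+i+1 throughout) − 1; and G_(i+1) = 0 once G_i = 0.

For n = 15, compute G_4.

base 4: 15 = 3·4 + 3; at 5: 3·5 + 3 = 18; next = 17
base 5: 17 = 3·5 + 2; at 6: 3·6 + 2 = 20; next = 19
base 6: 19 = 3·6 + 1; at 7: 3·7 + 1 = 22; next = 21
base 7: 21 = 3·7; at 8: 3·8 = 24; next = 23

23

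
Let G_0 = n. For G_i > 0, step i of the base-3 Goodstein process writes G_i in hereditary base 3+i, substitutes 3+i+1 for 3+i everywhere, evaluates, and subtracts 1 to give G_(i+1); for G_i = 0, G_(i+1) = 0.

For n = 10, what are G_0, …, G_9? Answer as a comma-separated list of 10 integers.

[0] 10 ≡ 3^2 + 1 (base 3). Lift 4: 17. −1: 16.
[1] 16 ≡ 4^2 (base 4). Lift 5: 25. −1: 24.
[2] 24 ≡ 4·5 + 4 (base 5). Lift 6: 28. −1: 27.
[3] 27 ≡ 4·6 + 3 (base 6). Lift 7: 31. −1: 30.
[4] 30 ≡ 4·7 + 2 (base 7). Lift 8: 34. −1: 33.
[5] 33 ≡ 4·8 + 1 (base 8). Lift 9: 37. −1: 36.
[6] 36 ≡ 4·9 (base 9). Lift 10: 40. −1: 39.
[7] 39 ≡ 3·10 + 9 (base 10). Lift 11: 42. −1: 41.
[8] 41 ≡ 3·11 + 8 (base 11). Lift 12: 44. −1: 43.

10, 16, 24, 27, 30, 33, 36, 39, 41, 43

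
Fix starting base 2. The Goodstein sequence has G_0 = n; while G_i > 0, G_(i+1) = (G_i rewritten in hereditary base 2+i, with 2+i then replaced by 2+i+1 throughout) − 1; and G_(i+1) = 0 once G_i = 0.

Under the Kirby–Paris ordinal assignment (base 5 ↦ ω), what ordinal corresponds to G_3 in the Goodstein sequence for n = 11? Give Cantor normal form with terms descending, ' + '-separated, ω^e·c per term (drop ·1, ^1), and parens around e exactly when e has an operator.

G_0 = 11. HB_2(11) = 2^(2 + 1) + 2 + 1. Bump = 85. G_1 = 84.
G_1 = 84. HB_3(84) = 3^(3 + 1) + 3. Bump = 1028. G_2 = 1027.
G_2 = 1027. HB_4(1027) = 4^(4 + 1) + 3. Bump = 15628. G_3 = 15627.
G_3 = 15627. HB_5(15627) = 5^(5 + 1) + 2. Bump = 279938. G_4 = 279937.

ω^(ω + 1) + 2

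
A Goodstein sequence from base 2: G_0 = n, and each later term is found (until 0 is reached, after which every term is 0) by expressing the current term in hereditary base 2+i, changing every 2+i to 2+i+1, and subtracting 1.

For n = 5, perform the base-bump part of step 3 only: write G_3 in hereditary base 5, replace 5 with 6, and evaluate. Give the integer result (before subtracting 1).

5 —HB2→ 2^2 + 1 —bump→ 3^3 + 1 = 28 —(−1)→ 27
27 —HB3→ 3^3 —bump→ 4^4 = 256 —(−1)→ 255
255 —HB4→ 3·4^3 + 3·4^2 + 3·4 + 3 —bump→ 3·5^3 + 3·5^2 + 3·5 + 3 = 468 —(−1)→ 467
467 —HB5→ 3·5^3 + 3·5^2 + 3·5 + 2 —bump→ 3·6^3 + 3·6^2 + 3·6 + 2 = 776 —(−1)→ 775

776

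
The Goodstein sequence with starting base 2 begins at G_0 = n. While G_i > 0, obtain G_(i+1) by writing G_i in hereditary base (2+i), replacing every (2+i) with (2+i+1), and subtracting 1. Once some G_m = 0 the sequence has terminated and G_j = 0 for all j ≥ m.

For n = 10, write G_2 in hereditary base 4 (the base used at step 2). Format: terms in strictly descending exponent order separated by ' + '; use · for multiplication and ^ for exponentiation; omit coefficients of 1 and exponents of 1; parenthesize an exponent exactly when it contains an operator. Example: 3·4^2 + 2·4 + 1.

4^(4 + 1) + 1

(0) 10|_2 = 2^(2 + 1) + 2 ↦ 3^(3 + 1) + 3|_3 = 84 ⇒ 83
(1) 83|_3 = 3^(3 + 1) + 2 ↦ 4^(4 + 1) + 2|_4 = 1026 ⇒ 1025
(2) 1025|_4 = 4^(4 + 1) + 1 ↦ 5^(5 + 1) + 1|_5 = 15626 ⇒ 15625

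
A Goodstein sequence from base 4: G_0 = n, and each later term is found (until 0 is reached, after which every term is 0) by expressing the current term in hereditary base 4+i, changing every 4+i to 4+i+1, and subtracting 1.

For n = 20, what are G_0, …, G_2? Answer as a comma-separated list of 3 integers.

20, 29, 39

base 4: 20 = 4^2 + 4; at 5: 5^2 + 5 = 30; next = 29
base 5: 29 = 5^2 + 4; at 6: 6^2 + 4 = 40; next = 39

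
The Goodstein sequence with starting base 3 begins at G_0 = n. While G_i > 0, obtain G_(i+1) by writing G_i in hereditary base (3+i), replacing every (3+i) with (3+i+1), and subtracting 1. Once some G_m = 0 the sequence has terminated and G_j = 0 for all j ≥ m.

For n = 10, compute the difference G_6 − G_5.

3

base 3: 10 = 3^2 + 1; at 4: 4^2 + 1 = 17; next = 16
base 4: 16 = 4^2; at 5: 5^2 = 25; next = 24
base 5: 24 = 4·5 + 4; at 6: 4·6 + 4 = 28; next = 27
base 6: 27 = 4·6 + 3; at 7: 4·7 + 3 = 31; next = 30
base 7: 30 = 4·7 + 2; at 8: 4·8 + 2 = 34; next = 33
base 8: 33 = 4·8 + 1; at 9: 4·9 + 1 = 37; next = 36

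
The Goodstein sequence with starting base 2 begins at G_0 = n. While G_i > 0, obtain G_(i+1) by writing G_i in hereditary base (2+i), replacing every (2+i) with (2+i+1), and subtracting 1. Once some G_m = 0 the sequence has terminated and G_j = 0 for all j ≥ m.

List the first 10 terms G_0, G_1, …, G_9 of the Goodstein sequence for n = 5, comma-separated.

(0) 5|_2 = 2^2 + 1 ↦ 3^3 + 1|_3 = 28 ⇒ 27
(1) 27|_3 = 3^3 ↦ 4^4|_4 = 256 ⇒ 255
(2) 255|_4 = 3·4^3 + 3·4^2 + 3·4 + 3 ↦ 3·5^3 + 3·5^2 + 3·5 + 3|_5 = 468 ⇒ 467
(3) 467|_5 = 3·5^3 + 3·5^2 + 3·5 + 2 ↦ 3·6^3 + 3·6^2 + 3·6 + 2|_6 = 776 ⇒ 775
(4) 775|_6 = 3·6^3 + 3·6^2 + 3·6 + 1 ↦ 3·7^3 + 3·7^2 + 3·7 + 1|_7 = 1198 ⇒ 1197
(5) 1197|_7 = 3·7^3 + 3·7^2 + 3·7 ↦ 3·8^3 + 3·8^2 + 3·8|_8 = 1752 ⇒ 1751
(6) 1751|_8 = 3·8^3 + 3·8^2 + 2·8 + 7 ↦ 3·9^3 + 3·9^2 + 2·9 + 7|_9 = 2455 ⇒ 2454
(7) 2454|_9 = 3·9^3 + 3·9^2 + 2·9 + 6 ↦ 3·10^3 + 3·10^2 + 2·10 + 6|_10 = 3326 ⇒ 3325
(8) 3325|_10 = 3·10^3 + 3·10^2 + 2·10 + 5 ↦ 3·11^3 + 3·11^2 + 2·11 + 5|_11 = 4383 ⇒ 4382

5, 27, 255, 467, 775, 1197, 1751, 2454, 3325, 4382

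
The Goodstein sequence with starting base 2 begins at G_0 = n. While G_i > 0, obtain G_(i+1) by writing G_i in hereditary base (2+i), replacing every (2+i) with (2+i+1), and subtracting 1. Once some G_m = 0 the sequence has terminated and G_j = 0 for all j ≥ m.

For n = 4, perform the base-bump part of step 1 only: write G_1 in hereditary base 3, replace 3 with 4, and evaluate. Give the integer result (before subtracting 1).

42

(0) 4|_2 = 2^2 ↦ 3^3|_3 = 27 ⇒ 26
(1) 26|_3 = 2·3^2 + 2·3 + 2 ↦ 2·4^2 + 2·4 + 2|_4 = 42 ⇒ 41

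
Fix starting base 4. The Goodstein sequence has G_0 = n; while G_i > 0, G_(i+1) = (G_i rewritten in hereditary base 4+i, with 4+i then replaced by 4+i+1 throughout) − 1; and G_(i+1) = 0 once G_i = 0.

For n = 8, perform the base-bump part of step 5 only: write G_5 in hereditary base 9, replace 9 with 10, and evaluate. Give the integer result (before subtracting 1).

10

base 4: 8 = 2·4; at 5: 2·5 = 10; next = 9
base 5: 9 = 5 + 4; at 6: 6 + 4 = 10; next = 9
base 6: 9 = 6 + 3; at 7: 7 + 3 = 10; next = 9
base 7: 9 = 7 + 2; at 8: 8 + 2 = 10; next = 9
base 8: 9 = 8 + 1; at 9: 9 + 1 = 10; next = 9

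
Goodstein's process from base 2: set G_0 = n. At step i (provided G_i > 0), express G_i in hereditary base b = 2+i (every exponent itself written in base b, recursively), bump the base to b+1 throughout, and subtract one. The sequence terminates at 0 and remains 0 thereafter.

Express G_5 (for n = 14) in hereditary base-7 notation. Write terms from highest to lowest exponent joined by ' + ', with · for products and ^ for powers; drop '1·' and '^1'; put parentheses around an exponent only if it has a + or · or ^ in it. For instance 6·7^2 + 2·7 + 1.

7^(7 + 1) + 5·7^5 + 5·7^4 + 5·7^3 + 5·7^2 + 5·7 + 4

step 0: 14 = 2^(2 + 1) + 2^2 + 2; sub 3 for 2: 3^(3 + 1) + 3^3 + 3; = 111; G_1 = 111−1 = 110
step 1: 110 = 3^(3 + 1) + 3^3 + 2; sub 4 for 3: 4^(4 + 1) + 4^4 + 2; = 1282; G_2 = 1282−1 = 1281
step 2: 1281 = 4^(4 + 1) + 4^4 + 1; sub 5 for 4: 5^(5 + 1) + 5^5 + 1; = 18751; G_3 = 18751−1 = 18750
step 3: 18750 = 5^(5 + 1) + 5^5; sub 6 for 5: 6^(6 + 1) + 6^6; = 326592; G_4 = 326592−1 = 326591
step 4: 326591 = 6^(6 + 1) + 5·6^5 + 5·6^4 + 5·6^3 + 5·6^2 + 5·6 + 5; sub 7 for 6: 7^(7 + 1) + 5·7^5 + 5·7^4 + 5·7^3 + 5·7^2 + 5·7 + 5; = 5862841; G_5 = 5862841−1 = 5862840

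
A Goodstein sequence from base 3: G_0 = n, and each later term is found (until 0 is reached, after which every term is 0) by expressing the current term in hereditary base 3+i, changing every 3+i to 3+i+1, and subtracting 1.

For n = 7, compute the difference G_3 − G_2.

G_0=7  [base 3] 2·3 + 1  →[3↦4]→  2·4 + 1 = 9  −1 ⇒ G_1=8
G_1=8  [base 4] 2·4  →[4↦5]→  2·5 = 10  −1 ⇒ G_2=9
G_2=9  [base 5] 5 + 4  →[5↦6]→  6 + 4 = 10  −1 ⇒ G_3=9

0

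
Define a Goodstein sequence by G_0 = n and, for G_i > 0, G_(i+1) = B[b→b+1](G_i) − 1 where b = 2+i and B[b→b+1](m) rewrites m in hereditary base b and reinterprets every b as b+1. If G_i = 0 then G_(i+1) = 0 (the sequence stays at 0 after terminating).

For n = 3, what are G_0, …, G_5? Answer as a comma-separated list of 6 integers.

3, 3, 3, 2, 1, 0

(0) 3|_2 = 2 + 1 ↦ 3 + 1|_3 = 4 ⇒ 3
(1) 3|_3 = 3 ↦ 4|_4 = 4 ⇒ 3
(2) 3|_4 = 3 ↦ 3|_5 = 3 ⇒ 2
(3) 2|_5 = 2 ↦ 2|_6 = 2 ⇒ 1
(4) 1|_6 = 1 ↦ 1|_7 = 1 ⇒ 0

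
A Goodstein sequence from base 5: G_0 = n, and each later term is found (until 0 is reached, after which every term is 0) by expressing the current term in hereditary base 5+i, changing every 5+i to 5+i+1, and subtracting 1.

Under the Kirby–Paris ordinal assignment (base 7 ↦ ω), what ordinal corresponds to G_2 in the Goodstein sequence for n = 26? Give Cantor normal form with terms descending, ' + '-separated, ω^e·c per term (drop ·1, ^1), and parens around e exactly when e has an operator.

ω·6 + 6

[0] 26 ≡ 5^2 + 1 (base 5). Lift 6: 37. −1: 36.
[1] 36 ≡ 6^2 (base 6). Lift 7: 49. −1: 48.
[2] 48 ≡ 6·7 + 6 (base 7). Lift 8: 54. −1: 53.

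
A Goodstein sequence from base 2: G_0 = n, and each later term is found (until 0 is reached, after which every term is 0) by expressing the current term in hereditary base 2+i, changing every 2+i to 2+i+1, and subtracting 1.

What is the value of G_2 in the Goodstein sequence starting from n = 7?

259

G_0=7  [base 2] 2^2 + 2 + 1  →[2↦3]→  3^3 + 3 + 1 = 31  −1 ⇒ G_1=30
G_1=30  [base 3] 3^3 + 3  →[3↦4]→  4^4 + 4 = 260  −1 ⇒ G_2=259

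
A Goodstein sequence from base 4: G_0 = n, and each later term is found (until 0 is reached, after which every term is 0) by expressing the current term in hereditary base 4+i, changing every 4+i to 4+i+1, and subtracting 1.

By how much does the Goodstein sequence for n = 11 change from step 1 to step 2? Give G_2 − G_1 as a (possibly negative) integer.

1

base 4: 11 = 2·4 + 3; at 5: 2·5 + 3 = 13; next = 12
base 5: 12 = 2·5 + 2; at 6: 2·6 + 2 = 14; next = 13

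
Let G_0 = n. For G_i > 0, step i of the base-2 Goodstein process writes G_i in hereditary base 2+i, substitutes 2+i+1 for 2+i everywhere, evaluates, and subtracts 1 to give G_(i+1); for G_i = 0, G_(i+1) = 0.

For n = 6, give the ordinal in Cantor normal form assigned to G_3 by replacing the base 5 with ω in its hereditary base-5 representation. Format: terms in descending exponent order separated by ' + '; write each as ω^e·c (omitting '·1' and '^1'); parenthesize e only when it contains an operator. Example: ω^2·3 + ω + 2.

6 —HB2→ 2^2 + 2 —bump→ 3^3 + 3 = 30 —(−1)→ 29
29 —HB3→ 3^3 + 2 —bump→ 4^4 + 2 = 258 —(−1)→ 257
257 —HB4→ 4^4 + 1 —bump→ 5^5 + 1 = 3126 —(−1)→ 3125

ω^ω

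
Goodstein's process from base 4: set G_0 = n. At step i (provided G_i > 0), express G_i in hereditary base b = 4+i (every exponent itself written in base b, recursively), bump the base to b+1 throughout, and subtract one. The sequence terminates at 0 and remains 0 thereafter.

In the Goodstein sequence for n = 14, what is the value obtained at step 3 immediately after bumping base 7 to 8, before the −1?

22

i=0: 14 = 3·4 + 2 (b=4); 4→5: 3·5 + 2 = 17; 17−1 = 16
i=1: 16 = 3·5 + 1 (b=5); 5→6: 3·6 + 1 = 19; 19−1 = 18
i=2: 18 = 3·6 (b=6); 6→7: 3·7 = 21; 21−1 = 20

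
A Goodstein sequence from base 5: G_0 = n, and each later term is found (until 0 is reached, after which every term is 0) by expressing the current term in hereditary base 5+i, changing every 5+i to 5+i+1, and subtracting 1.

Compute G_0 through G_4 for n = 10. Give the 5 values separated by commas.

10, 11, 11, 11, 11

G_0 = 10. HB_5(10) = 2·5. Bump = 12. G_1 = 11.
G_1 = 11. HB_6(11) = 6 + 5. Bump = 12. G_2 = 11.
G_2 = 11. HB_7(11) = 7 + 4. Bump = 12. G_3 = 11.
G_3 = 11. HB_8(11) = 8 + 3. Bump = 12. G_4 = 11.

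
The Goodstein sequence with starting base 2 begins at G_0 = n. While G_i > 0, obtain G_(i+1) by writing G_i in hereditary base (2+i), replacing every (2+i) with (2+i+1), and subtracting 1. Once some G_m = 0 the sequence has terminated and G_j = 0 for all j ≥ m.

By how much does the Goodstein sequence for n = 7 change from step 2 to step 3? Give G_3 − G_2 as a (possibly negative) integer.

2868

7 —HB2→ 2^2 + 2 + 1 —bump→ 3^3 + 3 + 1 = 31 —(−1)→ 30
30 —HB3→ 3^3 + 3 —bump→ 4^4 + 4 = 260 —(−1)→ 259
259 —HB4→ 4^4 + 3 —bump→ 5^5 + 3 = 3128 —(−1)→ 3127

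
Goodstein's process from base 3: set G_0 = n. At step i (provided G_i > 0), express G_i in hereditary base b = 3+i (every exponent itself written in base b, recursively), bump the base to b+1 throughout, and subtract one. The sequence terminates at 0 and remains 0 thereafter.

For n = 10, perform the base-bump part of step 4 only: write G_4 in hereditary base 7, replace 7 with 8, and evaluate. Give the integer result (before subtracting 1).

i=0: 10 = 3^2 + 1 (b=3); 3→4: 4^2 + 1 = 17; 17−1 = 16
i=1: 16 = 4^2 (b=4); 4→5: 5^2 = 25; 25−1 = 24
i=2: 24 = 4·5 + 4 (b=5); 5→6: 4·6 + 4 = 28; 28−1 = 27
i=3: 27 = 4·6 + 3 (b=6); 6→7: 4·7 + 3 = 31; 31−1 = 30
i=4: 30 = 4·7 + 2 (b=7); 7→8: 4·8 + 2 = 34; 34−1 = 33

34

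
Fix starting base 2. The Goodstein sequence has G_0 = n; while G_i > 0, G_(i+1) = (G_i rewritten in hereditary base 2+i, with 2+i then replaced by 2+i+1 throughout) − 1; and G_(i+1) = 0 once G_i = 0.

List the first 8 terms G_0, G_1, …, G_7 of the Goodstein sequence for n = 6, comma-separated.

6, 29, 257, 3125, 46655, 98039, 187243, 332147

[0] 6 ≡ 2^2 + 2 (base 2). Lift 3: 30. −1: 29.
[1] 29 ≡ 3^3 + 2 (base 3). Lift 4: 258. −1: 257.
[2] 257 ≡ 4^4 + 1 (base 4). Lift 5: 3126. −1: 3125.
[3] 3125 ≡ 5^5 (base 5). Lift 6: 46656. −1: 46655.
[4] 46655 ≡ 5·6^5 + 5·6^4 + 5·6^3 + 5·6^2 + 5·6 + 5 (base 6). Lift 7: 98040. −1: 98039.
[5] 98039 ≡ 5·7^5 + 5·7^4 + 5·7^3 + 5·7^2 + 5·7 + 4 (base 7). Lift 8: 187244. −1: 187243.
[6] 187243 ≡ 5·8^5 + 5·8^4 + 5·8^3 + 5·8^2 + 5·8 + 3 (base 8). Lift 9: 332148. −1: 332147.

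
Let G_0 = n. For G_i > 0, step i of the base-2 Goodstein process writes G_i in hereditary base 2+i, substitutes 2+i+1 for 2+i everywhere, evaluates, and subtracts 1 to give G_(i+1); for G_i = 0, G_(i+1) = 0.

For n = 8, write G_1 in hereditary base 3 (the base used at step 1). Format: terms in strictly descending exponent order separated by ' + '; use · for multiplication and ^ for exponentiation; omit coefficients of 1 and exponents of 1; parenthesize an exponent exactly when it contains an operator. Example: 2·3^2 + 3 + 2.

2·3^3 + 2·3^2 + 2·3 + 2

base 2: 8 = 2^(2 + 1); at 3: 3^(3 + 1) = 81; next = 80
base 3: 80 = 2·3^3 + 2·3^2 + 2·3 + 2; at 4: 2·4^4 + 2·4^2 + 2·4 + 2 = 554; next = 553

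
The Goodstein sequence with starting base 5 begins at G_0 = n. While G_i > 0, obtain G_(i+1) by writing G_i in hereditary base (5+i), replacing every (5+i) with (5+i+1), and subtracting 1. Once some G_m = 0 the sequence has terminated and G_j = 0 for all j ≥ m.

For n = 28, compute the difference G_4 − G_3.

16

G_0=28  [base 5] 5^2 + 3  →[5↦6]→  6^2 + 3 = 39  −1 ⇒ G_1=38
G_1=38  [base 6] 6^2 + 2  →[6↦7]→  7^2 + 2 = 51  −1 ⇒ G_2=50
G_2=50  [base 7] 7^2 + 1  →[7↦8]→  8^2 + 1 = 65  −1 ⇒ G_3=64
G_3=64  [base 8] 8^2  →[8↦9]→  9^2 = 81  −1 ⇒ G_4=80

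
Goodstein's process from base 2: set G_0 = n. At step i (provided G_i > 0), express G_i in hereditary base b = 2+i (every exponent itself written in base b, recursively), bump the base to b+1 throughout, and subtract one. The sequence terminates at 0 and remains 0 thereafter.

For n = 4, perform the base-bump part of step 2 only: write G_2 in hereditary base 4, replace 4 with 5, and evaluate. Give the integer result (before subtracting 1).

(0) 4|_2 = 2^2 ↦ 3^3|_3 = 27 ⇒ 26
(1) 26|_3 = 2·3^2 + 2·3 + 2 ↦ 2·4^2 + 2·4 + 2|_4 = 42 ⇒ 41
(2) 41|_4 = 2·4^2 + 2·4 + 1 ↦ 2·5^2 + 2·5 + 1|_5 = 61 ⇒ 60

61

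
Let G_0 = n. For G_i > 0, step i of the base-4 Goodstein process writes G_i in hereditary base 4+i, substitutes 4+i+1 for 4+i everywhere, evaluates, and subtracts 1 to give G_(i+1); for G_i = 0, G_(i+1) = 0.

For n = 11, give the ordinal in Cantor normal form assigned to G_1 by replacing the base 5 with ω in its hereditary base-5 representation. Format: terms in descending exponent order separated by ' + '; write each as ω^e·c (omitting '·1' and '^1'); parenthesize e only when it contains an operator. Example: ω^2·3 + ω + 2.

ω·2 + 2

G_0 = 11. HB_4(11) = 2·4 + 3. Bump = 13. G_1 = 12.
G_1 = 12. HB_5(12) = 2·5 + 2. Bump = 14. G_2 = 13.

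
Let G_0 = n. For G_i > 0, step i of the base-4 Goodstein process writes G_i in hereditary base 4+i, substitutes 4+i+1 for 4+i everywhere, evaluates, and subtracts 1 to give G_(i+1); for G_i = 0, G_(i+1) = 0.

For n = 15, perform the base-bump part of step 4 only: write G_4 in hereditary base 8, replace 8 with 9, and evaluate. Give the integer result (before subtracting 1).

25

step 0: 15 = 3·4 + 3; sub 5 for 4: 3·5 + 3; = 18; G_1 = 18−1 = 17
step 1: 17 = 3·5 + 2; sub 6 for 5: 3·6 + 2; = 20; G_2 = 20−1 = 19
step 2: 19 = 3·6 + 1; sub 7 for 6: 3·7 + 1; = 22; G_3 = 22−1 = 21
step 3: 21 = 3·7; sub 8 for 7: 3·8; = 24; G_4 = 24−1 = 23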